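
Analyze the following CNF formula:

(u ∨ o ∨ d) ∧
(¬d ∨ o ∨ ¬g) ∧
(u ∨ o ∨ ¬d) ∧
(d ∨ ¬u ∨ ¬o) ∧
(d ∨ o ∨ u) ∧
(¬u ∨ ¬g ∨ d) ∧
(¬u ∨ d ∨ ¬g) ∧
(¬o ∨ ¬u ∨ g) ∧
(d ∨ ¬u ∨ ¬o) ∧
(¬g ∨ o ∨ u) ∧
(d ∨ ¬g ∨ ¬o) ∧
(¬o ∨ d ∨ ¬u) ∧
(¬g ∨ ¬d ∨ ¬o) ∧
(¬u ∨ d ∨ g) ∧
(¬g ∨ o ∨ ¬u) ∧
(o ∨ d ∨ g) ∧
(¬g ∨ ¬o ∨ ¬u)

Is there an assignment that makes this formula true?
Yes

Yes, the formula is satisfiable.

One satisfying assignment is: g=False, o=True, d=False, u=False

Verification: With this assignment, all 17 clauses evaluate to true.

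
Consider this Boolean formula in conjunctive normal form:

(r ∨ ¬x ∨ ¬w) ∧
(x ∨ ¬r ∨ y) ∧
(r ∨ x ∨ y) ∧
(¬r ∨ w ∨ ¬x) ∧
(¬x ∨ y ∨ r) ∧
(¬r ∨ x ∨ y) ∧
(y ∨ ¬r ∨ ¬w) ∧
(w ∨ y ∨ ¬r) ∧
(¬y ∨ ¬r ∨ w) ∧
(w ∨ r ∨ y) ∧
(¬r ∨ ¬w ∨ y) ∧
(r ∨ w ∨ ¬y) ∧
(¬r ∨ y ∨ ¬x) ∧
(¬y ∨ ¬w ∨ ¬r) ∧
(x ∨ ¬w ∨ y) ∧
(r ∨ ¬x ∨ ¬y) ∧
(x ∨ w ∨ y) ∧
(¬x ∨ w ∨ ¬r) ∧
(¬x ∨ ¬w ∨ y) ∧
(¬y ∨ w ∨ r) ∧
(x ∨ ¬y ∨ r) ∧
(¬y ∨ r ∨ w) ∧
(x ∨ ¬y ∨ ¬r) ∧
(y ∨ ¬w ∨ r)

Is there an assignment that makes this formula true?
No

No, the formula is not satisfiable.

No assignment of truth values to the variables can make all 24 clauses true simultaneously.

The formula is UNSAT (unsatisfiable).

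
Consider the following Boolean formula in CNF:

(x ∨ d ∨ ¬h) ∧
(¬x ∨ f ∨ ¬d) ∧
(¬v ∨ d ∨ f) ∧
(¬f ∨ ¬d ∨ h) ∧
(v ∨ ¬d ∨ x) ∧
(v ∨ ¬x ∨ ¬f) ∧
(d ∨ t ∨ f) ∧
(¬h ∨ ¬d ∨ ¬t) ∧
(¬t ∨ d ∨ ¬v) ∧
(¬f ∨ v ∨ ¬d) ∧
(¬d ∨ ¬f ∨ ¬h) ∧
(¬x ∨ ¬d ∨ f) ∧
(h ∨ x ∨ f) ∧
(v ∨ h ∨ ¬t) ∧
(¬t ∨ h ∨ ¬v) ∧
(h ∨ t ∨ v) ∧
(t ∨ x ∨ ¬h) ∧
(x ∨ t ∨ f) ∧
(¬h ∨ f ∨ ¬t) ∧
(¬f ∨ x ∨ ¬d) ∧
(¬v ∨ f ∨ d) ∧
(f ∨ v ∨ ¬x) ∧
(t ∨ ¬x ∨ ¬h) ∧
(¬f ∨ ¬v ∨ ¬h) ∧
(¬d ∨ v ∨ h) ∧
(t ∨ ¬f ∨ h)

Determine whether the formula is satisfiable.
No

No, the formula is not satisfiable.

No assignment of truth values to the variables can make all 26 clauses true simultaneously.

The formula is UNSAT (unsatisfiable).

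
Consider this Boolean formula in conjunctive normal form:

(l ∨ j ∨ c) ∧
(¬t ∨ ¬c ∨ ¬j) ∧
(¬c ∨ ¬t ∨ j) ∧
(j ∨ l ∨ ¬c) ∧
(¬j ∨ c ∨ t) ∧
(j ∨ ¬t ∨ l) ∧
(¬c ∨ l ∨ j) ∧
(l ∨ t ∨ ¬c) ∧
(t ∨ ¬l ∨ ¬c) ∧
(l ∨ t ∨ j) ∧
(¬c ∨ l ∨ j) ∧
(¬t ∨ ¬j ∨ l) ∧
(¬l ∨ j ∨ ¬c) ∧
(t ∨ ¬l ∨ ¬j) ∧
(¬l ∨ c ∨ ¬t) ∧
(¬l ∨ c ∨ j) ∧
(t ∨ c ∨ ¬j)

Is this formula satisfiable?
No

No, the formula is not satisfiable.

No assignment of truth values to the variables can make all 17 clauses true simultaneously.

The formula is UNSAT (unsatisfiable).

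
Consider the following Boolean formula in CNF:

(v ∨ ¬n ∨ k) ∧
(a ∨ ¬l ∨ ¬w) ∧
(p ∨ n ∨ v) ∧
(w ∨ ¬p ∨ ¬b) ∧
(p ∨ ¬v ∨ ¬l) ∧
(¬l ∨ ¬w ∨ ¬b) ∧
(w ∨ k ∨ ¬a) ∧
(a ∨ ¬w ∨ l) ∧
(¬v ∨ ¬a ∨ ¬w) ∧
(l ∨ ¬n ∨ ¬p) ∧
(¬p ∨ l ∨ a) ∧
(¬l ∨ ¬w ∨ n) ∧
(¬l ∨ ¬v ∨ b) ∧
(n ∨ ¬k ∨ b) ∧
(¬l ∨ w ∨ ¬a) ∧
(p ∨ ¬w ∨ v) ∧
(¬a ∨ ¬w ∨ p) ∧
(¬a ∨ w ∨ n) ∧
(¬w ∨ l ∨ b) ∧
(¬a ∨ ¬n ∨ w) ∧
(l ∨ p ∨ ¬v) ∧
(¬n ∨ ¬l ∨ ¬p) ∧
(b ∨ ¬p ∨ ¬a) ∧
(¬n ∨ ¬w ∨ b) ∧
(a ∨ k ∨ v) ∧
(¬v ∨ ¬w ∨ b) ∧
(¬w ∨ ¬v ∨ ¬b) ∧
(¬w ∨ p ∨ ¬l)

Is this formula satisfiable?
Yes

Yes, the formula is satisfiable.

One satisfying assignment is: p=False, n=True, v=False, b=False, l=False, k=True, w=False, a=False

Verification: With this assignment, all 28 clauses evaluate to true.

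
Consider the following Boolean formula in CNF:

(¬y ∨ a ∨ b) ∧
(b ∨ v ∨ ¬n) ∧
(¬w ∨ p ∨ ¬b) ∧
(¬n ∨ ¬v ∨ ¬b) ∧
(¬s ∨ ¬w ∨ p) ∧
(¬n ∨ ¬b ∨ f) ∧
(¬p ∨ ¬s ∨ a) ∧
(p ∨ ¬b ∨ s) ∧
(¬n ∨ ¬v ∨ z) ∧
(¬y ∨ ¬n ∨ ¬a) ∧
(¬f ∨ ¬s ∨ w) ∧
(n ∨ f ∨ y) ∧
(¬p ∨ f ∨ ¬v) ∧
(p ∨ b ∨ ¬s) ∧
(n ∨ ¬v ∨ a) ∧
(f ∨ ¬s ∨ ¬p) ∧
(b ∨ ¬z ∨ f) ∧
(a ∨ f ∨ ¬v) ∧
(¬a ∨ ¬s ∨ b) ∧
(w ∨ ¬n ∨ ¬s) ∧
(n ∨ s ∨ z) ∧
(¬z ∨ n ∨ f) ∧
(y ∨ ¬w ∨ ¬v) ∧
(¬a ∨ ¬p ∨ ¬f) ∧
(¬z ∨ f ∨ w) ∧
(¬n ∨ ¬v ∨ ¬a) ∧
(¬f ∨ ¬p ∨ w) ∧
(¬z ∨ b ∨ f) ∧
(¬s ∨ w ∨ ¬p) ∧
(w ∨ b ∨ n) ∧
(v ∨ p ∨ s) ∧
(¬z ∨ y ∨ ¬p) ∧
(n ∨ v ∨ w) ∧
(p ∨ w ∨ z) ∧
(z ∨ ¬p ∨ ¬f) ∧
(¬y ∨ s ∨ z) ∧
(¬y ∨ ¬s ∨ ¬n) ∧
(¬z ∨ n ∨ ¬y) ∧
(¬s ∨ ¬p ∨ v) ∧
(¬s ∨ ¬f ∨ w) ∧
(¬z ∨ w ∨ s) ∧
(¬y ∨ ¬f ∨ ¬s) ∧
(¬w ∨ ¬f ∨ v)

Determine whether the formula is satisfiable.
No

No, the formula is not satisfiable.

No assignment of truth values to the variables can make all 43 clauses true simultaneously.

The formula is UNSAT (unsatisfiable).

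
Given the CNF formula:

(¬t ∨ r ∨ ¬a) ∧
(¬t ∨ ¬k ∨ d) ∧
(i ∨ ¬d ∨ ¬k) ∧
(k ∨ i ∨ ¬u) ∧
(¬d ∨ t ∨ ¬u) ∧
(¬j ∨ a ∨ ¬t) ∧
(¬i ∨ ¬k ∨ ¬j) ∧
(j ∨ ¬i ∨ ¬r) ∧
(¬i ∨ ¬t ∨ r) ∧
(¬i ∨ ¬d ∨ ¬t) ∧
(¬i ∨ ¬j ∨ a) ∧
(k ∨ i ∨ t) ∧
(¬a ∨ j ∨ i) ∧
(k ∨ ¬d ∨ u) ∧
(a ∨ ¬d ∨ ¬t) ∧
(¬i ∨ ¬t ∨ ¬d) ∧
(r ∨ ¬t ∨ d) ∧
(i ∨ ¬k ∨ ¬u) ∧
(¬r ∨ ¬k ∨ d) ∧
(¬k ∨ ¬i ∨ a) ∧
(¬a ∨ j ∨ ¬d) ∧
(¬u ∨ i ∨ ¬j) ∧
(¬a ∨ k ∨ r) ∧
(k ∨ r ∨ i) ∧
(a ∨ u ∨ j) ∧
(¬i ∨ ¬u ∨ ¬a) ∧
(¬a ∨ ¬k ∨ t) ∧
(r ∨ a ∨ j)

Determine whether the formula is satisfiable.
Yes

Yes, the formula is satisfiable.

One satisfying assignment is: j=True, k=True, i=False, u=False, t=False, a=False, r=False, d=False

Verification: With this assignment, all 28 clauses evaluate to true.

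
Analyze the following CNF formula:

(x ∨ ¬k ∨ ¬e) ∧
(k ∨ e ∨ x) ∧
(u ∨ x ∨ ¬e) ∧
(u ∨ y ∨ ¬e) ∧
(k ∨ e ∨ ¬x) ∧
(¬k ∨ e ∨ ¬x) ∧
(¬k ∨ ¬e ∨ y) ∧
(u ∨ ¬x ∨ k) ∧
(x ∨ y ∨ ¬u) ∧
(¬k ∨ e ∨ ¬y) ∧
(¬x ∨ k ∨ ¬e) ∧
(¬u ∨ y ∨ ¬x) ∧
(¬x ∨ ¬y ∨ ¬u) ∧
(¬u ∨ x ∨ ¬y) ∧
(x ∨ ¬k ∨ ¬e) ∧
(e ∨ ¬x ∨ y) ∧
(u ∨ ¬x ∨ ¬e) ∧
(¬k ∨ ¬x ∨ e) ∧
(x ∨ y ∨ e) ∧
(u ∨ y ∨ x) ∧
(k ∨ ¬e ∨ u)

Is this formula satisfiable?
No

No, the formula is not satisfiable.

No assignment of truth values to the variables can make all 21 clauses true simultaneously.

The formula is UNSAT (unsatisfiable).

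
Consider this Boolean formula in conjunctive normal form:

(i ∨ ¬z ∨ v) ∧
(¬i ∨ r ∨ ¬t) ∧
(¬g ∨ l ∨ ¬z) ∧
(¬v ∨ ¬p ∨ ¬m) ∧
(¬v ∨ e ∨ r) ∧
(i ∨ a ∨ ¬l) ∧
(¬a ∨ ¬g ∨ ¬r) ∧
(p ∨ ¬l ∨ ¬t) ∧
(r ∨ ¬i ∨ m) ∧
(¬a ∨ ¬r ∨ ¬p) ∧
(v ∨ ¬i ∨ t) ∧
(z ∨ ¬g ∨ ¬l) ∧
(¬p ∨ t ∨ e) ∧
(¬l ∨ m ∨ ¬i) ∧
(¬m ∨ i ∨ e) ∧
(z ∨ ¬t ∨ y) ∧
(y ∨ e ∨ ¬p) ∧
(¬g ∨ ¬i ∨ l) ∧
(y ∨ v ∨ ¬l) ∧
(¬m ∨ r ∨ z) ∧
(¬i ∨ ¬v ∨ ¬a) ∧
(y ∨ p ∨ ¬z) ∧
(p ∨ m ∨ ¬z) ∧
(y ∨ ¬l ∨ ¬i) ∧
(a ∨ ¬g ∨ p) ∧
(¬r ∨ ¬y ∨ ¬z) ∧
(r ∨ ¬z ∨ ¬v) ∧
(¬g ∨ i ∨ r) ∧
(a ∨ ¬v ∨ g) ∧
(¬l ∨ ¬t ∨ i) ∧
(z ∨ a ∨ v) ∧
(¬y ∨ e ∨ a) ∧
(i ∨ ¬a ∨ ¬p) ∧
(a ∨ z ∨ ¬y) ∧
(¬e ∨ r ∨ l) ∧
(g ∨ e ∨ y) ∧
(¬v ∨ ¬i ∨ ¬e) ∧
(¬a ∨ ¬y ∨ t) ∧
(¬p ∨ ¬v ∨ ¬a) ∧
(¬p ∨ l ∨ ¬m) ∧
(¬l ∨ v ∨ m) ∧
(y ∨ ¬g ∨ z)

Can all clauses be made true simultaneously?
Yes

Yes, the formula is satisfiable.

One satisfying assignment is: e=False, y=True, m=False, g=False, p=False, r=True, a=True, t=True, l=False, v=False, z=False, i=True

Verification: With this assignment, all 42 clauses evaluate to true.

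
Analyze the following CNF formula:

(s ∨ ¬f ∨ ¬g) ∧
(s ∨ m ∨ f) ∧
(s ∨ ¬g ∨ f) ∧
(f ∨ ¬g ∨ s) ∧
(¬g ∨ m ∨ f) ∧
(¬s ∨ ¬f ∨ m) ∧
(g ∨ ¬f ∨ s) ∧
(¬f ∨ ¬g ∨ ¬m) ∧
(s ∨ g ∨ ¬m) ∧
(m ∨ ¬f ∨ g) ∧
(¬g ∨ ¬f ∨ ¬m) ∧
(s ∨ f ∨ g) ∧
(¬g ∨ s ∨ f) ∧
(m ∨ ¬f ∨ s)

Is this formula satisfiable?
Yes

Yes, the formula is satisfiable.

One satisfying assignment is: g=False, s=True, m=False, f=False

Verification: With this assignment, all 14 clauses evaluate to true.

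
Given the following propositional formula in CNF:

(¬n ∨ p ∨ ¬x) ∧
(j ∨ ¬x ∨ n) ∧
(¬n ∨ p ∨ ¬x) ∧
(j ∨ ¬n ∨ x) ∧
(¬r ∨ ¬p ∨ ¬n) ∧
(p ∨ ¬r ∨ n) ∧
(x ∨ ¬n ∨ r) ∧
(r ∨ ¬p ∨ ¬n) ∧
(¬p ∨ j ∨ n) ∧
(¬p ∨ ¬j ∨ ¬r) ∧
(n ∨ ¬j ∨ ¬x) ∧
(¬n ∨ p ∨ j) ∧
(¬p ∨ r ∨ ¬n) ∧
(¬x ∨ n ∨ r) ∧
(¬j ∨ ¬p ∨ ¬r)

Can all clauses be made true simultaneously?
Yes

Yes, the formula is satisfiable.

One satisfying assignment is: p=False, j=False, n=False, r=False, x=False

Verification: With this assignment, all 15 clauses evaluate to true.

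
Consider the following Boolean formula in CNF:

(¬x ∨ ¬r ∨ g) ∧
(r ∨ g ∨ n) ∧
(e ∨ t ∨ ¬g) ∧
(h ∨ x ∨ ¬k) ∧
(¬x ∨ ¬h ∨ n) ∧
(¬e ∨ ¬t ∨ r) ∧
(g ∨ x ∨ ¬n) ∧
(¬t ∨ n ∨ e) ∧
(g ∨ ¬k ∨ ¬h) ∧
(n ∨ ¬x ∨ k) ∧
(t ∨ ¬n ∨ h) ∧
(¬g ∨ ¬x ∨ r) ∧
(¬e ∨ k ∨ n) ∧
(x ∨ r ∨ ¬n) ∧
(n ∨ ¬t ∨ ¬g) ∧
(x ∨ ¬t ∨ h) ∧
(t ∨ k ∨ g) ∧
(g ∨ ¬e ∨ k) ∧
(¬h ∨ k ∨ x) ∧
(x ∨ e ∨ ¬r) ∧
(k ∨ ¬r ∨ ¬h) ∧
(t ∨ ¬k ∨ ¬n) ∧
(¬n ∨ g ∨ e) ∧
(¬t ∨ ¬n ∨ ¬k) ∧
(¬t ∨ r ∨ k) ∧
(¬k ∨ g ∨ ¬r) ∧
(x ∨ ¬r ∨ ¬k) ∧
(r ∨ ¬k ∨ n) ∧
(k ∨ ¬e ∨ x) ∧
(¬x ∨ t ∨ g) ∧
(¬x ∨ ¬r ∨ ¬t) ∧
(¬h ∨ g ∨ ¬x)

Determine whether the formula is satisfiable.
Yes

Yes, the formula is satisfiable.

One satisfying assignment is: k=True, r=True, n=False, t=False, x=True, g=True, e=True, h=False

Verification: With this assignment, all 32 clauses evaluate to true.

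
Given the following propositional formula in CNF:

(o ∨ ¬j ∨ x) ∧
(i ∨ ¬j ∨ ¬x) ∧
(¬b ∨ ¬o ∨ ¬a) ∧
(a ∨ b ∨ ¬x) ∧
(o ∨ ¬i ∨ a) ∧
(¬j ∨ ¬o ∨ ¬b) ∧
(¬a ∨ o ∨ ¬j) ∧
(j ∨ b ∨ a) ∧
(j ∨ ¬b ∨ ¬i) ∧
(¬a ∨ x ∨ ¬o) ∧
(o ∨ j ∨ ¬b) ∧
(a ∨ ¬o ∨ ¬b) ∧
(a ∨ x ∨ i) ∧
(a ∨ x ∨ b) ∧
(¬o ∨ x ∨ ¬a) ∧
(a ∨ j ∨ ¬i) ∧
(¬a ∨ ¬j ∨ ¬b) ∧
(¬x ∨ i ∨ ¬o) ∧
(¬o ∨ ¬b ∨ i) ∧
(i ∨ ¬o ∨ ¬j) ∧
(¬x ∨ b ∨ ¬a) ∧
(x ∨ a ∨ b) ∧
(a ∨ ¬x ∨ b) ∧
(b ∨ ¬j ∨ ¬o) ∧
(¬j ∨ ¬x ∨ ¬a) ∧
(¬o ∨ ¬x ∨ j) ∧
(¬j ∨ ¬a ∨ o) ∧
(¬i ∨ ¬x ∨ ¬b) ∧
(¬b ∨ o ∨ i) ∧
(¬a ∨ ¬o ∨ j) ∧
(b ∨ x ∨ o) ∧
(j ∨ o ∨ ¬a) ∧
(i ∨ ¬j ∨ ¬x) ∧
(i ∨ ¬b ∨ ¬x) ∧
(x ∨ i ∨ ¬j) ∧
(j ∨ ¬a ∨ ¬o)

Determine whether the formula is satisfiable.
No

No, the formula is not satisfiable.

No assignment of truth values to the variables can make all 36 clauses true simultaneously.

The formula is UNSAT (unsatisfiable).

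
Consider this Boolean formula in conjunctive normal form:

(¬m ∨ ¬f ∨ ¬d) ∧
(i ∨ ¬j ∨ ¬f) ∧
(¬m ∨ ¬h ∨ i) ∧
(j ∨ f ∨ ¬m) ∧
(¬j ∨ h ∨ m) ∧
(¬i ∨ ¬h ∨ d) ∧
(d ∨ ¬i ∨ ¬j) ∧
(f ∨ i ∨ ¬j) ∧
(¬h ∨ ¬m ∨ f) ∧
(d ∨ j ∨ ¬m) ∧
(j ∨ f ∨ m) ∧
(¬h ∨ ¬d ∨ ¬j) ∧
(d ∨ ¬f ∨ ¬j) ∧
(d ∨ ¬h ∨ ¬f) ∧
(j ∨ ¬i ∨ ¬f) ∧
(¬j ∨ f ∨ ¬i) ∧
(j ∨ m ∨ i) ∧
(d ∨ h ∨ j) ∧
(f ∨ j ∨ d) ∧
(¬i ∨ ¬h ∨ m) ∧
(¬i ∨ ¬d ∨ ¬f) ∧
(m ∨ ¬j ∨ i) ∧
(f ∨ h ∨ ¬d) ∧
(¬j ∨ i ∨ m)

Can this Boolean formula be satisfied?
No

No, the formula is not satisfiable.

No assignment of truth values to the variables can make all 24 clauses true simultaneously.

The formula is UNSAT (unsatisfiable).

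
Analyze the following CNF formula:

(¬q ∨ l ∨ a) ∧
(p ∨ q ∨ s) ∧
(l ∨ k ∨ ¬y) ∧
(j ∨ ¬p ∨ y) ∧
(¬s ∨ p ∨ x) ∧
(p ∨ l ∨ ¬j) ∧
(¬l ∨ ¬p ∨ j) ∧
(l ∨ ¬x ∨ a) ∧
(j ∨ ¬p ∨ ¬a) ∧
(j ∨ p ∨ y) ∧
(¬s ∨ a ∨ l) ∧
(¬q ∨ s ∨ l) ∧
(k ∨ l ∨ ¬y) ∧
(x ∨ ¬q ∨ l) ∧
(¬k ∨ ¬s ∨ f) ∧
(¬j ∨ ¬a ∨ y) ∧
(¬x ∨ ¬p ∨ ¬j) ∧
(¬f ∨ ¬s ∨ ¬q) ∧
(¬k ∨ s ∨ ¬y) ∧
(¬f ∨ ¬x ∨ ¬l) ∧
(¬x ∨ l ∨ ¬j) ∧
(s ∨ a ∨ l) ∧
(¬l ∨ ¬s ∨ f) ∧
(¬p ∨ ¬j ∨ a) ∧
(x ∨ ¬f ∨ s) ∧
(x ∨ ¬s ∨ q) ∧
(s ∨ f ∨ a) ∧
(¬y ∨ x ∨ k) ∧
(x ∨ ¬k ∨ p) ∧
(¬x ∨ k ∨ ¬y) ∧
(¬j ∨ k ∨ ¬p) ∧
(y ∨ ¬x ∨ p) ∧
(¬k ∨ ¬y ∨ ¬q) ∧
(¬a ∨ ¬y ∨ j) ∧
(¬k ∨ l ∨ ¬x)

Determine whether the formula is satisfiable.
No

No, the formula is not satisfiable.

No assignment of truth values to the variables can make all 35 clauses true simultaneously.

The formula is UNSAT (unsatisfiable).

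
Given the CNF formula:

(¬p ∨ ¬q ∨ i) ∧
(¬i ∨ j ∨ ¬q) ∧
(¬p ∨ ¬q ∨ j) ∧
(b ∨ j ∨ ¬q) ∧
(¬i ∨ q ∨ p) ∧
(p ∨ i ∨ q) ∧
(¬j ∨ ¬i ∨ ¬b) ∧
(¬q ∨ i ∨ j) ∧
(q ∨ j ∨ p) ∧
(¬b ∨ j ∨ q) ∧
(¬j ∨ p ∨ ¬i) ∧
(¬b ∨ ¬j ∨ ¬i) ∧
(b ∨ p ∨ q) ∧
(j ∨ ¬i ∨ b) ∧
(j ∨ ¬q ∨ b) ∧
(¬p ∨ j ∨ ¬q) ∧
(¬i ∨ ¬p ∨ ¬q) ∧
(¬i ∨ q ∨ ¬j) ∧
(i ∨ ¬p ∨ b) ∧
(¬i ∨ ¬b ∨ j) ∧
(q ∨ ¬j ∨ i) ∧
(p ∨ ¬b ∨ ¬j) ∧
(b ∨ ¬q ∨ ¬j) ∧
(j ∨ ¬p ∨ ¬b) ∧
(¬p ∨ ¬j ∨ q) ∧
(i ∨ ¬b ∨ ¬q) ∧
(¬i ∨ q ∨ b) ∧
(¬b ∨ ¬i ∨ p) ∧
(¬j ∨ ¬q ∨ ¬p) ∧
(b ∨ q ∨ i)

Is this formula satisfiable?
No

No, the formula is not satisfiable.

No assignment of truth values to the variables can make all 30 clauses true simultaneously.

The formula is UNSAT (unsatisfiable).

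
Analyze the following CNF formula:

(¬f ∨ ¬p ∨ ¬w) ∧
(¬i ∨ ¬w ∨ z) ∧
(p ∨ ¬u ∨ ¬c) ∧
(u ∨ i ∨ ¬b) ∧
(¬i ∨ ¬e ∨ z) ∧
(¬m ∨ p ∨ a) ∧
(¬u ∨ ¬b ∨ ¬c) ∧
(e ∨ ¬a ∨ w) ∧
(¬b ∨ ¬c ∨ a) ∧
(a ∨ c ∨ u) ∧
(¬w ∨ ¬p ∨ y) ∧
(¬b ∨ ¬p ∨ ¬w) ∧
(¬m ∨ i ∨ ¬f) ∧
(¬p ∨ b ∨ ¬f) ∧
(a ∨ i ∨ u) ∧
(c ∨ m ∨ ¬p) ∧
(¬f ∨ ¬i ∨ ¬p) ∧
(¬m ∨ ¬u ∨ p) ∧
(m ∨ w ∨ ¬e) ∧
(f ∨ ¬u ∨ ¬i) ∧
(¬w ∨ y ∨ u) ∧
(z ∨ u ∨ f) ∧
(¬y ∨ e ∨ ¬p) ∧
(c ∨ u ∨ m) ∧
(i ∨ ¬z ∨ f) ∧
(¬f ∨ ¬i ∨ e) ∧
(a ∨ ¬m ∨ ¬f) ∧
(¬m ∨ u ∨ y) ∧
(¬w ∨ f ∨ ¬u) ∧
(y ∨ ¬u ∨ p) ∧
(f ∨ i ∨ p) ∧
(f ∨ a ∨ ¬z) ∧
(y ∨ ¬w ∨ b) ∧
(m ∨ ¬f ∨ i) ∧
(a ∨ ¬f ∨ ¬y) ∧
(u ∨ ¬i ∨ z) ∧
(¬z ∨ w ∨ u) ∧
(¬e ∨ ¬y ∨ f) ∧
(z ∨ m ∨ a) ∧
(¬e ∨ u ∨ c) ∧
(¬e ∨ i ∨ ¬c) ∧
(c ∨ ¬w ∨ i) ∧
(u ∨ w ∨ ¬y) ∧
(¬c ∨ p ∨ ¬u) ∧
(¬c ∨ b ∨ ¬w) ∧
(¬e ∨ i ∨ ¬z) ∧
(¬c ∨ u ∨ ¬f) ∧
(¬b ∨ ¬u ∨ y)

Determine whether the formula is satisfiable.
Yes

Yes, the formula is satisfiable.

One satisfying assignment is: y=False, f=False, u=True, w=False, b=False, m=True, e=True, c=False, i=False, p=True, a=False, z=False

Verification: With this assignment, all 48 clauses evaluate to true.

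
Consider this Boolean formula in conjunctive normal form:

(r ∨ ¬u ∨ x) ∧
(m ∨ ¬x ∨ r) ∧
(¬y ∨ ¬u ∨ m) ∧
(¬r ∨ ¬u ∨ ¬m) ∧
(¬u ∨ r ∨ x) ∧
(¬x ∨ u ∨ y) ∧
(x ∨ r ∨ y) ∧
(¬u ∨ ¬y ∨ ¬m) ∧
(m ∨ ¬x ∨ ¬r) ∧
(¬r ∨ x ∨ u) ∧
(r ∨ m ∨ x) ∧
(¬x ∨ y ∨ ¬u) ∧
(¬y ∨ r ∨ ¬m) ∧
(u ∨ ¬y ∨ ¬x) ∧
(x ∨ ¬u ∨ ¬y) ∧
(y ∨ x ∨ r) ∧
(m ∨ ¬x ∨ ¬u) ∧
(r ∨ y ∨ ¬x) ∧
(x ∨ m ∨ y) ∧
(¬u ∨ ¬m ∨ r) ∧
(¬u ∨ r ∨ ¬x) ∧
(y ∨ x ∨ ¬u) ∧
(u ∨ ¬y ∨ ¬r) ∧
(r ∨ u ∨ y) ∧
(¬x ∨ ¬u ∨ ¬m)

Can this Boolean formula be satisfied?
No

No, the formula is not satisfiable.

No assignment of truth values to the variables can make all 25 clauses true simultaneously.

The formula is UNSAT (unsatisfiable).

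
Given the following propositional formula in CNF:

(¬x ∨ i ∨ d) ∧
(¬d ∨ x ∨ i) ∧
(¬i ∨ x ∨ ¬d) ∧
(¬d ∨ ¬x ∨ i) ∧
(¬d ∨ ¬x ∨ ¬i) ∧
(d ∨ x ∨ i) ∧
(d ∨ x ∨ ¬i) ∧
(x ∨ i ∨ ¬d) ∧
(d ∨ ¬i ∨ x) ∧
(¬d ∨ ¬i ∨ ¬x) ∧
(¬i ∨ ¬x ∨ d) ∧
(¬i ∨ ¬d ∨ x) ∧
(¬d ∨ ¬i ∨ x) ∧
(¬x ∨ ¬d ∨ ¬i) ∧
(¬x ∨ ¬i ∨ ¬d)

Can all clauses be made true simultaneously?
No

No, the formula is not satisfiable.

No assignment of truth values to the variables can make all 15 clauses true simultaneously.

The formula is UNSAT (unsatisfiable).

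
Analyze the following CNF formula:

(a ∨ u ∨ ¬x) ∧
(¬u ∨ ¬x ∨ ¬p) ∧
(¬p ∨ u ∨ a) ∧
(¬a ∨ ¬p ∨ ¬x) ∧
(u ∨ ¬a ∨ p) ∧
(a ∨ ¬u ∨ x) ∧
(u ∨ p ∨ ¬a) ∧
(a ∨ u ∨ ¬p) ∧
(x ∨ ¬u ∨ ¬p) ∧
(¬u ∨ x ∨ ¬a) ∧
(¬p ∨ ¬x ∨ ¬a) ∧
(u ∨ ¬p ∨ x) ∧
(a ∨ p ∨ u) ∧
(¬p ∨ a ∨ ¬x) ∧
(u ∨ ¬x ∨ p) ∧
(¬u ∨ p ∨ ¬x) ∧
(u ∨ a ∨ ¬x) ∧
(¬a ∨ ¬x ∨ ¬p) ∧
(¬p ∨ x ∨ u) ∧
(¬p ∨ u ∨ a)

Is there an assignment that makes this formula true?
No

No, the formula is not satisfiable.

No assignment of truth values to the variables can make all 20 clauses true simultaneously.

The formula is UNSAT (unsatisfiable).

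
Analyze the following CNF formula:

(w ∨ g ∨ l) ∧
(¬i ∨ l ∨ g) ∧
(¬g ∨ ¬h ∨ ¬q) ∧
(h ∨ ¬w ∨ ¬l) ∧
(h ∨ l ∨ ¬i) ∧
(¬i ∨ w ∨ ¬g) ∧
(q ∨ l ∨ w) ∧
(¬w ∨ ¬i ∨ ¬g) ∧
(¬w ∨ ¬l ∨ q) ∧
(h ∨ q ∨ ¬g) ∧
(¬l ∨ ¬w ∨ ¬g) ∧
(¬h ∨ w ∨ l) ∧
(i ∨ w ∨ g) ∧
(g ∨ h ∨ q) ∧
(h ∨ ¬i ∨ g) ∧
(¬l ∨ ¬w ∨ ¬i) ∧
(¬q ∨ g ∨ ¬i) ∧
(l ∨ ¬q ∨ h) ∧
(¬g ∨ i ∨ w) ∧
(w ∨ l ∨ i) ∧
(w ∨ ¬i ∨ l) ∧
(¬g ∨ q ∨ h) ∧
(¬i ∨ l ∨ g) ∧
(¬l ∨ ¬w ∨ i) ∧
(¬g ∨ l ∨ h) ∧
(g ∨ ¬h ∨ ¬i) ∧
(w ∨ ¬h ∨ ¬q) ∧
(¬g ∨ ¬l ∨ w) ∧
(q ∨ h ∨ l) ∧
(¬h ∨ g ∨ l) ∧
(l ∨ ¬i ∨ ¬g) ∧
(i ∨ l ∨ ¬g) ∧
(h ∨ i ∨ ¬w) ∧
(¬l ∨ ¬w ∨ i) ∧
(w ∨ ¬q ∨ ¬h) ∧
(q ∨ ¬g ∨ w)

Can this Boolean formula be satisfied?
No

No, the formula is not satisfiable.

No assignment of truth values to the variables can make all 36 clauses true simultaneously.

The formula is UNSAT (unsatisfiable).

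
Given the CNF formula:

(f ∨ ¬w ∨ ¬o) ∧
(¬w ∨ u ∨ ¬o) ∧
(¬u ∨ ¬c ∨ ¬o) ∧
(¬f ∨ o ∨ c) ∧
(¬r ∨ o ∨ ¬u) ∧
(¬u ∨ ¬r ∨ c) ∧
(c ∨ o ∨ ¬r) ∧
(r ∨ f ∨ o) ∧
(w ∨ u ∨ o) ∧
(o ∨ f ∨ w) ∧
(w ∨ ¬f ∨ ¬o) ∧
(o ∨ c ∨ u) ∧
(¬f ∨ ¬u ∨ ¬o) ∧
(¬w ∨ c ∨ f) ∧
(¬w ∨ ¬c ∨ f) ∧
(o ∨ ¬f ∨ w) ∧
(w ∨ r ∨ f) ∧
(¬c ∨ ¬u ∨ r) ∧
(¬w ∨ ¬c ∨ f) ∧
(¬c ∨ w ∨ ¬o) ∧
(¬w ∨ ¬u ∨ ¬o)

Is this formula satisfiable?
Yes

Yes, the formula is satisfiable.

One satisfying assignment is: c=False, u=False, o=True, r=True, w=False, f=False

Verification: With this assignment, all 21 clauses evaluate to true.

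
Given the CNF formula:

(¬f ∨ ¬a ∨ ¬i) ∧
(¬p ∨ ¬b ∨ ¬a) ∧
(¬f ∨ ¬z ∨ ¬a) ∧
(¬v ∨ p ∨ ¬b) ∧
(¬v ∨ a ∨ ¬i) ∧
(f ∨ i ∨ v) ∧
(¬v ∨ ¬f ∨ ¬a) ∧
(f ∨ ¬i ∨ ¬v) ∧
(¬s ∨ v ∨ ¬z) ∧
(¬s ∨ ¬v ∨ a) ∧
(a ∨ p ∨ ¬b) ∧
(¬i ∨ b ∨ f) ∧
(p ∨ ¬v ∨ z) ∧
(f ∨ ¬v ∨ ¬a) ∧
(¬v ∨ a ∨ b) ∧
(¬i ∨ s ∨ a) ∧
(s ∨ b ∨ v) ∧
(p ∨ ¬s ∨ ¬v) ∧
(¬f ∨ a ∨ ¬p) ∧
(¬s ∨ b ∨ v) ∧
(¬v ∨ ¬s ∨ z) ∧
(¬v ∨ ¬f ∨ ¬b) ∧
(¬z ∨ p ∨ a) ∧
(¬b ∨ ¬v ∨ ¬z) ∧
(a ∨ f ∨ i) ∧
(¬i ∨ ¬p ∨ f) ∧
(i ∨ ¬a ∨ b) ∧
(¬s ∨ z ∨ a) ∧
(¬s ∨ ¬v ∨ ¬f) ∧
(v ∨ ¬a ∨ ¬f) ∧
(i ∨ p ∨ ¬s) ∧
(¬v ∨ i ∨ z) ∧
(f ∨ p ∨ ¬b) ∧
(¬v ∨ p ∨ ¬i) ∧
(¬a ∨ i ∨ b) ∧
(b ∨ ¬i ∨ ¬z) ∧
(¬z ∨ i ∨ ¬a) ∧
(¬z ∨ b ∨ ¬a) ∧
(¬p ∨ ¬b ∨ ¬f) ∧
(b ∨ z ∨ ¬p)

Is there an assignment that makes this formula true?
No

No, the formula is not satisfiable.

No assignment of truth values to the variables can make all 40 clauses true simultaneously.

The formula is UNSAT (unsatisfiable).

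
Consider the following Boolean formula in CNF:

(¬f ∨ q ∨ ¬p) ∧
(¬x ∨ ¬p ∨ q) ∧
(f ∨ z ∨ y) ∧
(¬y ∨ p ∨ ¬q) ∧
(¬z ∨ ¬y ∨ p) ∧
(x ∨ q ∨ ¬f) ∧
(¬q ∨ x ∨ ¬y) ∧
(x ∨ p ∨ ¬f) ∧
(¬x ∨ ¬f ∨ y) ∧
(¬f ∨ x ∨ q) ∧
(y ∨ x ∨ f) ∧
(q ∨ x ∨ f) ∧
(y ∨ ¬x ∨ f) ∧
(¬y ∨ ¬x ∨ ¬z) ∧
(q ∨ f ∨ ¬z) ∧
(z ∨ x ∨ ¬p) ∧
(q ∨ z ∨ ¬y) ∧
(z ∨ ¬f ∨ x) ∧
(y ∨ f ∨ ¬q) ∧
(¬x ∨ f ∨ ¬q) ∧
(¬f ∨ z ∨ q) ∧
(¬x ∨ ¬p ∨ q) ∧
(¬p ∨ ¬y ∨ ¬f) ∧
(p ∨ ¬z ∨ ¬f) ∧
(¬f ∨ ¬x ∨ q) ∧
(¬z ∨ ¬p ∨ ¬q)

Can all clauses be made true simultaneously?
No

No, the formula is not satisfiable.

No assignment of truth values to the variables can make all 26 clauses true simultaneously.

The formula is UNSAT (unsatisfiable).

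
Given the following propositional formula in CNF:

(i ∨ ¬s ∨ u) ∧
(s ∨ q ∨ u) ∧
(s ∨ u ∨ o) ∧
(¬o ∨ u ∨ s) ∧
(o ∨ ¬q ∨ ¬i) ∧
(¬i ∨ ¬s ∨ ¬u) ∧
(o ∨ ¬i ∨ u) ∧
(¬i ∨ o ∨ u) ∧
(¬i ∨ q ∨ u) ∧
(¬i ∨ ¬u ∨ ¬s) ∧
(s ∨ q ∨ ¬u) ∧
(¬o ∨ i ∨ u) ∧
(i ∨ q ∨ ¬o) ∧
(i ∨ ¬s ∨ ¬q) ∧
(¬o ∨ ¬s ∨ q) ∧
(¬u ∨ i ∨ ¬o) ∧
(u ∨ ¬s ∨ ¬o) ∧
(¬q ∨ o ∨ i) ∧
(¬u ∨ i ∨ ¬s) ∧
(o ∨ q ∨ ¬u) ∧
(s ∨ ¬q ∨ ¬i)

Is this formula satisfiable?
No

No, the formula is not satisfiable.

No assignment of truth values to the variables can make all 21 clauses true simultaneously.

The formula is UNSAT (unsatisfiable).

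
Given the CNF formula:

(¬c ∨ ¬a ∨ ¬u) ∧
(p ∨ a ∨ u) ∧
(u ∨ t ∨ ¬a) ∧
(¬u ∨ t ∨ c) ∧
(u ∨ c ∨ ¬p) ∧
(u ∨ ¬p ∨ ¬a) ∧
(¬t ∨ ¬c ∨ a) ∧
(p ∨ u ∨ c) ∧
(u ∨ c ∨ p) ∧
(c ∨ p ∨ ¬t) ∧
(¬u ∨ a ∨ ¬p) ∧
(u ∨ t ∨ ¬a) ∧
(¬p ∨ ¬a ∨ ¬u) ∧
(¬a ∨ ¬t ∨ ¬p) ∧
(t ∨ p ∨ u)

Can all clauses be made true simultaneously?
Yes

Yes, the formula is satisfiable.

One satisfying assignment is: p=False, u=True, c=True, a=False, t=False

Verification: With this assignment, all 15 clauses evaluate to true.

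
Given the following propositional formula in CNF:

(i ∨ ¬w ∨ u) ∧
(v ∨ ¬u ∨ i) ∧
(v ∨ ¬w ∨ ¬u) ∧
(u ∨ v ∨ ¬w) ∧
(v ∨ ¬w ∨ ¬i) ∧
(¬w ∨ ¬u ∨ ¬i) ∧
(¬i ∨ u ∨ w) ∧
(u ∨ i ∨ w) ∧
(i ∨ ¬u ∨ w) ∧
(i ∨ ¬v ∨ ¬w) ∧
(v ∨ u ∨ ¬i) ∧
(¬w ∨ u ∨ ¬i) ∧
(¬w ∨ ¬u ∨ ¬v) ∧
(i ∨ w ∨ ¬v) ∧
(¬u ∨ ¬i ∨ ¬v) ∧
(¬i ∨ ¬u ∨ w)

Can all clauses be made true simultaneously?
No

No, the formula is not satisfiable.

No assignment of truth values to the variables can make all 16 clauses true simultaneously.

The formula is UNSAT (unsatisfiable).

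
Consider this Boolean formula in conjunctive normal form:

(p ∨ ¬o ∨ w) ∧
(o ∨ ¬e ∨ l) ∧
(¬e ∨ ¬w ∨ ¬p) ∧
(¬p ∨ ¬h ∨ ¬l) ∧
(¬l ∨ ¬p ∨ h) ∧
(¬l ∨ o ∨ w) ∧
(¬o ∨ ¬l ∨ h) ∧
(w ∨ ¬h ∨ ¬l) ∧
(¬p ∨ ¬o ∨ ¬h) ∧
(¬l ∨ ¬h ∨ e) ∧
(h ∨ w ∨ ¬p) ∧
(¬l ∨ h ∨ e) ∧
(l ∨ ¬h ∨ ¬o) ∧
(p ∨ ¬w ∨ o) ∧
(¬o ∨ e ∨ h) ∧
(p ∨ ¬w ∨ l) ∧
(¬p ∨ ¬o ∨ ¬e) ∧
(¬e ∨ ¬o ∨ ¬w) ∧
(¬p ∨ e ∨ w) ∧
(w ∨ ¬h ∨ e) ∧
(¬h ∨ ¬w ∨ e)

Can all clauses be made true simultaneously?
Yes

Yes, the formula is satisfiable.

One satisfying assignment is: p=False, h=False, w=False, l=False, e=False, o=False

Verification: With this assignment, all 21 clauses evaluate to true.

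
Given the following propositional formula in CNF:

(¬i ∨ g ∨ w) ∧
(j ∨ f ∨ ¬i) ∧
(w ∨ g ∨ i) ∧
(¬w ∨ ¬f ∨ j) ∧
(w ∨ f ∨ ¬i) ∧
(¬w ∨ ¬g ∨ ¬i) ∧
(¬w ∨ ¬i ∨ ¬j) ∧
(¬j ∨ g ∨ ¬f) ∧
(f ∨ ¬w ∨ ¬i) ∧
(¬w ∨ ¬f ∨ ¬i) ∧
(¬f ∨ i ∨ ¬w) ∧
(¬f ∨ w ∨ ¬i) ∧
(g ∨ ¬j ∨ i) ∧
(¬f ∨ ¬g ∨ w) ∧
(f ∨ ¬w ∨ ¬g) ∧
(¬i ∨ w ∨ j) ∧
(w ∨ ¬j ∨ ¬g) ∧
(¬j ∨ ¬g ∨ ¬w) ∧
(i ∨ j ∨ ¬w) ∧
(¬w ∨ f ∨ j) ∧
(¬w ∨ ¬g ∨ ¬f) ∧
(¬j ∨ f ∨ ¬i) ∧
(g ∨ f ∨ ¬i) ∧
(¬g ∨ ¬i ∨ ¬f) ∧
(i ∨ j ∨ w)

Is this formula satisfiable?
No

No, the formula is not satisfiable.

No assignment of truth values to the variables can make all 25 clauses true simultaneously.

The formula is UNSAT (unsatisfiable).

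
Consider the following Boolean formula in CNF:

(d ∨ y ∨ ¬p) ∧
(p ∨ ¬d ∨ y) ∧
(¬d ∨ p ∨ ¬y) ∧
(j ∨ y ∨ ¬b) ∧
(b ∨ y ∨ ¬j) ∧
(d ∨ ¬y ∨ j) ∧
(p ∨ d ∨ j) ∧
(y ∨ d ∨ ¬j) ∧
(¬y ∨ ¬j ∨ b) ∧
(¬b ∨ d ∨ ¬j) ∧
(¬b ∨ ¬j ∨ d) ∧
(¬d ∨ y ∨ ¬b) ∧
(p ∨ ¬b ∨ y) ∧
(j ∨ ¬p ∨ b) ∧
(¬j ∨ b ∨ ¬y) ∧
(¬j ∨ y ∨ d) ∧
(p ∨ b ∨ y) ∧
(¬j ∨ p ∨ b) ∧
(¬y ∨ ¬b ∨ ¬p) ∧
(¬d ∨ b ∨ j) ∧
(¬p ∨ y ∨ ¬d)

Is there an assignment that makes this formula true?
No

No, the formula is not satisfiable.

No assignment of truth values to the variables can make all 21 clauses true simultaneously.

The formula is UNSAT (unsatisfiable).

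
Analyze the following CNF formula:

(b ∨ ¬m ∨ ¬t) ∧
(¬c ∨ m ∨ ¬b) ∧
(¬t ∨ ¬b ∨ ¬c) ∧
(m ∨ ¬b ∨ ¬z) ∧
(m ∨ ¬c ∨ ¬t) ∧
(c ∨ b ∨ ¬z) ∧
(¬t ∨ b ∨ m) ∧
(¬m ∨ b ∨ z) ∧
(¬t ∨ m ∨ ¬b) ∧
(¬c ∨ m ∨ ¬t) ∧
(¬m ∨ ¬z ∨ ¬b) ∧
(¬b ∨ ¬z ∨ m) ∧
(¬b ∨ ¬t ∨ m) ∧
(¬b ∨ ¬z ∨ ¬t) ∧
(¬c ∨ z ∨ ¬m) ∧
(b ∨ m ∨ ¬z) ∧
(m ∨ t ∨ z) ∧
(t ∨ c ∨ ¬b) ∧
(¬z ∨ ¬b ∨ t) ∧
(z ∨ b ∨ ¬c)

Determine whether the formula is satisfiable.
Yes

Yes, the formula is satisfiable.

One satisfying assignment is: t=False, z=True, b=False, m=True, c=True

Verification: With this assignment, all 20 clauses evaluate to true.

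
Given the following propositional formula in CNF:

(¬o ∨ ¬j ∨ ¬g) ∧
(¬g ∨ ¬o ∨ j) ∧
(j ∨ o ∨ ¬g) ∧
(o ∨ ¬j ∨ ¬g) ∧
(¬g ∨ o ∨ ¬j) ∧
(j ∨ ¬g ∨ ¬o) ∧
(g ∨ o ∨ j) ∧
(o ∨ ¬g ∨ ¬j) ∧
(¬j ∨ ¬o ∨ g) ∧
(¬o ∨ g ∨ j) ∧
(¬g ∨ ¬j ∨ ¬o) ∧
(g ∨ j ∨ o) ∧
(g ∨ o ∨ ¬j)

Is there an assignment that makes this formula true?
No

No, the formula is not satisfiable.

No assignment of truth values to the variables can make all 13 clauses true simultaneously.

The formula is UNSAT (unsatisfiable).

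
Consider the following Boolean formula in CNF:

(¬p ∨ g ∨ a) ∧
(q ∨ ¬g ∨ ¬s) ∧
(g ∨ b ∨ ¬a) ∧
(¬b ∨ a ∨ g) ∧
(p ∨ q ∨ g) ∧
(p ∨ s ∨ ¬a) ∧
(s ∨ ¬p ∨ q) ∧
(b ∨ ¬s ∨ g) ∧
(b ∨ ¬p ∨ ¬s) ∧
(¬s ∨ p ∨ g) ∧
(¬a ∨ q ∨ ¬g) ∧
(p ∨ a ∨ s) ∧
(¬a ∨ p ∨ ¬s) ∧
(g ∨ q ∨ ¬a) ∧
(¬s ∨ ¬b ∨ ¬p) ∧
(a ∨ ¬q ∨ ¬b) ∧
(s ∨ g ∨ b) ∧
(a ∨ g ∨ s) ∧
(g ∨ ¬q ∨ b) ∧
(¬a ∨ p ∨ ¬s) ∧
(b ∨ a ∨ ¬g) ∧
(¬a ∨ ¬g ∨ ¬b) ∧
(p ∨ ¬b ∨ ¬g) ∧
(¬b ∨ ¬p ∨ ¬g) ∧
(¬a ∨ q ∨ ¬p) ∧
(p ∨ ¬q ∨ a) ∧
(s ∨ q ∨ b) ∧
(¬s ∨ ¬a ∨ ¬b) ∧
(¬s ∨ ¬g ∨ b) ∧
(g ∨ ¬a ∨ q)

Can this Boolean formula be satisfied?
Yes

Yes, the formula is satisfiable.

One satisfying assignment is: g=True, b=False, p=True, s=False, q=True, a=True

Verification: With this assignment, all 30 clauses evaluate to true.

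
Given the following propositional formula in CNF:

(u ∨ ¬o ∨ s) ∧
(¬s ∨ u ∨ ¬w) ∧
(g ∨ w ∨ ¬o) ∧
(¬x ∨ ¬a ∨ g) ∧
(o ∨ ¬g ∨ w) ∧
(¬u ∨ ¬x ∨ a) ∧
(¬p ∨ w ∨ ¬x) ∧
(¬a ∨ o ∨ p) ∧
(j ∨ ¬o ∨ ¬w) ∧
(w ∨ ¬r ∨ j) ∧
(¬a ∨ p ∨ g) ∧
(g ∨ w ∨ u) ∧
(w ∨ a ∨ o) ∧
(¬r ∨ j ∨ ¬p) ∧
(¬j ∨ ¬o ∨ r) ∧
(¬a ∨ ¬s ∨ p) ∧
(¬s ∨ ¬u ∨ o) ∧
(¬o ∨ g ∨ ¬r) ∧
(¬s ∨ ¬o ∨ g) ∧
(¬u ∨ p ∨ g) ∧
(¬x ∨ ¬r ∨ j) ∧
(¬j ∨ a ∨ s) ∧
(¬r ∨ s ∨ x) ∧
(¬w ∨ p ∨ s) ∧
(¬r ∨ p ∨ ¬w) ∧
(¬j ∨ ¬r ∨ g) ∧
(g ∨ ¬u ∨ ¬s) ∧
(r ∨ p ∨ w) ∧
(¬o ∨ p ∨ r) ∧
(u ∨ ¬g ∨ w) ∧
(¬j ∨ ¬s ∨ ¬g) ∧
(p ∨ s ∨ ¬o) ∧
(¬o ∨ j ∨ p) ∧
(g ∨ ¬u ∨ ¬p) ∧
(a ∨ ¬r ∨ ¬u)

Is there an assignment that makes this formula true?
Yes

Yes, the formula is satisfiable.

One satisfying assignment is: j=True, s=False, g=True, o=False, r=True, u=False, w=True, a=True, p=True, x=True

Verification: With this assignment, all 35 clauses evaluate to true.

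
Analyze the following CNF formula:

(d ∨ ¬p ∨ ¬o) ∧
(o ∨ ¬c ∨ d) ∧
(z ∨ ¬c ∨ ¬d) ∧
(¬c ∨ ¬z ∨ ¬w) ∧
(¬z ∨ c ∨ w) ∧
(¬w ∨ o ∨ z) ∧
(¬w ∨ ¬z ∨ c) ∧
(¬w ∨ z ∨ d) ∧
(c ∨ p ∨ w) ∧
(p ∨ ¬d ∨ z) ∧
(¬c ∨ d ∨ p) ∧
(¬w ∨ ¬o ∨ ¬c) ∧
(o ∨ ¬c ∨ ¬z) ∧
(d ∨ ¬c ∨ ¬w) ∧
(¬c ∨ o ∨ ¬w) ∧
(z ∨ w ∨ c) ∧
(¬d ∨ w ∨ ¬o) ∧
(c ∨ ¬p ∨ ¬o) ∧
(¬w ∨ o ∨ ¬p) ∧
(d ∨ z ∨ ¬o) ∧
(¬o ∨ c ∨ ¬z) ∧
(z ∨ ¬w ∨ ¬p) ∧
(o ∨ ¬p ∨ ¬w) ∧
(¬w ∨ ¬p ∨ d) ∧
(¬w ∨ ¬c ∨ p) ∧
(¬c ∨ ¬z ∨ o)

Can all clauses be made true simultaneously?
No

No, the formula is not satisfiable.

No assignment of truth values to the variables can make all 26 clauses true simultaneously.

The formula is UNSAT (unsatisfiable).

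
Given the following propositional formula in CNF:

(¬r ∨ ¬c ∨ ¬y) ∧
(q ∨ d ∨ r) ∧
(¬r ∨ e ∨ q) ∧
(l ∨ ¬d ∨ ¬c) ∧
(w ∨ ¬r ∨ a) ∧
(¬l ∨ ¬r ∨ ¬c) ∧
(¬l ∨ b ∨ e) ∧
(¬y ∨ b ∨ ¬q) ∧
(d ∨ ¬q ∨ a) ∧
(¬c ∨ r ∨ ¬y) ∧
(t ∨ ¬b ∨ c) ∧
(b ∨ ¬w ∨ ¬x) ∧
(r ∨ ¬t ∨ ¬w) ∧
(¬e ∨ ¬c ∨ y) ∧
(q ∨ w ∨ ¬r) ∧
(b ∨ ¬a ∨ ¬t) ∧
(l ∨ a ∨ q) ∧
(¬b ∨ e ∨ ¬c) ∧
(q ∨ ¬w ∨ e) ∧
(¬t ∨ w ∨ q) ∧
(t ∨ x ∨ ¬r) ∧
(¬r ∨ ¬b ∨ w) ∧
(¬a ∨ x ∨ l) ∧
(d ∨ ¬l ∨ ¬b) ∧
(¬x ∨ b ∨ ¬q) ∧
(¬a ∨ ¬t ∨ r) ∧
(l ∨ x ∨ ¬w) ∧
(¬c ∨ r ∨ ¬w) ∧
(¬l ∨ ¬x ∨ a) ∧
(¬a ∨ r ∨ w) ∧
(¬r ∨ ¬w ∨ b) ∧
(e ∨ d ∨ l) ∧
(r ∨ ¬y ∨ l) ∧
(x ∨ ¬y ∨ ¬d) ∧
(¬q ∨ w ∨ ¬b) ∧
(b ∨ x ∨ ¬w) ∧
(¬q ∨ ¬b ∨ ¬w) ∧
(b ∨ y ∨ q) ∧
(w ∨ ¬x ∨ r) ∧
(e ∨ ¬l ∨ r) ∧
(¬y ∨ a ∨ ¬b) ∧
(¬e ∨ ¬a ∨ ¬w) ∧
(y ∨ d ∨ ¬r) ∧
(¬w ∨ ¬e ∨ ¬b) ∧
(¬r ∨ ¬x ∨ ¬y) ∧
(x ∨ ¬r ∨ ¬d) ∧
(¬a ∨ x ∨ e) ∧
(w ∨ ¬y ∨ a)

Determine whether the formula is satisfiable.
Yes

Yes, the formula is satisfiable.

One satisfying assignment is: a=False, q=True, d=True, b=False, r=False, t=False, x=False, w=False, l=False, e=False, c=False, y=False

Verification: With this assignment, all 48 clauses evaluate to true.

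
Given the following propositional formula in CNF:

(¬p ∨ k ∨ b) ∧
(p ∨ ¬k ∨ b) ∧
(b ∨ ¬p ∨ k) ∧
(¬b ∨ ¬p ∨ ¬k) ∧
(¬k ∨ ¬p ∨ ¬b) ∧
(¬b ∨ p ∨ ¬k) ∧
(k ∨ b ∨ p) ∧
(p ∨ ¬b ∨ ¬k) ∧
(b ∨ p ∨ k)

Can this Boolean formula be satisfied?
Yes

Yes, the formula is satisfiable.

One satisfying assignment is: p=False, b=True, k=False

Verification: With this assignment, all 9 clauses evaluate to true.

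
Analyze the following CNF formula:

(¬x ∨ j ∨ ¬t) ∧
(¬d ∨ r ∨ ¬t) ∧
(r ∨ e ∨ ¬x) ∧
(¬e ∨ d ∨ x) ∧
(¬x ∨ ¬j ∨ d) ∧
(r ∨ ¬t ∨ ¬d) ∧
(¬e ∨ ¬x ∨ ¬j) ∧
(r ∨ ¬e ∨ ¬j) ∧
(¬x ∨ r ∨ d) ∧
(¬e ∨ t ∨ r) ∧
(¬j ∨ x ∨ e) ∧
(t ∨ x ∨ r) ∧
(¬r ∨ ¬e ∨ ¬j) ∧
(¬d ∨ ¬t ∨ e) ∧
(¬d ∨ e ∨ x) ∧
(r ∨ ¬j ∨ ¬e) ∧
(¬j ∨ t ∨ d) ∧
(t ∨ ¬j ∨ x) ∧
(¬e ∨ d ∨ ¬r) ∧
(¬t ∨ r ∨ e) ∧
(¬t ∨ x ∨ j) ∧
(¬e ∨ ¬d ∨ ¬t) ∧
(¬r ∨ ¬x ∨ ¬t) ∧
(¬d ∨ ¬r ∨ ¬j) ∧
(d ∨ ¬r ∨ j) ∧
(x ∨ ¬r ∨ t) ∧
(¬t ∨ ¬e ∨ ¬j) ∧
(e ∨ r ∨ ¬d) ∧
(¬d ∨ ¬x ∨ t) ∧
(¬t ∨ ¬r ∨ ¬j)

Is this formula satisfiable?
No

No, the formula is not satisfiable.

No assignment of truth values to the variables can make all 30 clauses true simultaneously.

The formula is UNSAT (unsatisfiable).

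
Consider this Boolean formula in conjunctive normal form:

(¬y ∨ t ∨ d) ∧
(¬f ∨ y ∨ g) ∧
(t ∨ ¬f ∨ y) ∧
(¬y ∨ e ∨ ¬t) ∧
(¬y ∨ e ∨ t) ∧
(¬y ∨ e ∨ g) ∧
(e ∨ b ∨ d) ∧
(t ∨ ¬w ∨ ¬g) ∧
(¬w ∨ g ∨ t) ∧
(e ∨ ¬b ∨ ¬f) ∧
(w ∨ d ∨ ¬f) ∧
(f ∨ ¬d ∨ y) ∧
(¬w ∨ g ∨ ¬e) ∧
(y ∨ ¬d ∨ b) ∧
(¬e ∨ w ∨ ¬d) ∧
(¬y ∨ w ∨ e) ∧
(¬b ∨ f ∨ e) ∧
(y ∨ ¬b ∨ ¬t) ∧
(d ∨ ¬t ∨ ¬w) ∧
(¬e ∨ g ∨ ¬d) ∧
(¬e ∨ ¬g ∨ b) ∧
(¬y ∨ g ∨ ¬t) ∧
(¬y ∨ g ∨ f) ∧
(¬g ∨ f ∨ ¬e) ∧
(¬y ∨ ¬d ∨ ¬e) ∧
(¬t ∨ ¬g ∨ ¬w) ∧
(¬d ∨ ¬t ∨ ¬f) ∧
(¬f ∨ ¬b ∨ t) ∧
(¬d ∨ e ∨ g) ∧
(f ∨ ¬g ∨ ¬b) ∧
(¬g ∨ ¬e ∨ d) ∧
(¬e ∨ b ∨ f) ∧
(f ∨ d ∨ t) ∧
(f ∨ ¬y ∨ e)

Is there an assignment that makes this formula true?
No

No, the formula is not satisfiable.

No assignment of truth values to the variables can make all 34 clauses true simultaneously.

The formula is UNSAT (unsatisfiable).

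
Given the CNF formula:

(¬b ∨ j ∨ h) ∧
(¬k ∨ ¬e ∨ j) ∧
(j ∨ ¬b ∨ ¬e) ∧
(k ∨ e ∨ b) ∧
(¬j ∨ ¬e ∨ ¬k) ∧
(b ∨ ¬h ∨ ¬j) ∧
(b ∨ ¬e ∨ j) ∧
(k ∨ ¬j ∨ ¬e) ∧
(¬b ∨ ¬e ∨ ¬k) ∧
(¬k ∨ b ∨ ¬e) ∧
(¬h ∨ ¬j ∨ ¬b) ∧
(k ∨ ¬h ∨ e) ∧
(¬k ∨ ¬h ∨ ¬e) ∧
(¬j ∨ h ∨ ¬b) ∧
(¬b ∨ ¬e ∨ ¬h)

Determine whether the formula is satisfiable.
Yes

Yes, the formula is satisfiable.

One satisfying assignment is: e=False, h=False, k=True, j=False, b=False

Verification: With this assignment, all 15 clauses evaluate to true.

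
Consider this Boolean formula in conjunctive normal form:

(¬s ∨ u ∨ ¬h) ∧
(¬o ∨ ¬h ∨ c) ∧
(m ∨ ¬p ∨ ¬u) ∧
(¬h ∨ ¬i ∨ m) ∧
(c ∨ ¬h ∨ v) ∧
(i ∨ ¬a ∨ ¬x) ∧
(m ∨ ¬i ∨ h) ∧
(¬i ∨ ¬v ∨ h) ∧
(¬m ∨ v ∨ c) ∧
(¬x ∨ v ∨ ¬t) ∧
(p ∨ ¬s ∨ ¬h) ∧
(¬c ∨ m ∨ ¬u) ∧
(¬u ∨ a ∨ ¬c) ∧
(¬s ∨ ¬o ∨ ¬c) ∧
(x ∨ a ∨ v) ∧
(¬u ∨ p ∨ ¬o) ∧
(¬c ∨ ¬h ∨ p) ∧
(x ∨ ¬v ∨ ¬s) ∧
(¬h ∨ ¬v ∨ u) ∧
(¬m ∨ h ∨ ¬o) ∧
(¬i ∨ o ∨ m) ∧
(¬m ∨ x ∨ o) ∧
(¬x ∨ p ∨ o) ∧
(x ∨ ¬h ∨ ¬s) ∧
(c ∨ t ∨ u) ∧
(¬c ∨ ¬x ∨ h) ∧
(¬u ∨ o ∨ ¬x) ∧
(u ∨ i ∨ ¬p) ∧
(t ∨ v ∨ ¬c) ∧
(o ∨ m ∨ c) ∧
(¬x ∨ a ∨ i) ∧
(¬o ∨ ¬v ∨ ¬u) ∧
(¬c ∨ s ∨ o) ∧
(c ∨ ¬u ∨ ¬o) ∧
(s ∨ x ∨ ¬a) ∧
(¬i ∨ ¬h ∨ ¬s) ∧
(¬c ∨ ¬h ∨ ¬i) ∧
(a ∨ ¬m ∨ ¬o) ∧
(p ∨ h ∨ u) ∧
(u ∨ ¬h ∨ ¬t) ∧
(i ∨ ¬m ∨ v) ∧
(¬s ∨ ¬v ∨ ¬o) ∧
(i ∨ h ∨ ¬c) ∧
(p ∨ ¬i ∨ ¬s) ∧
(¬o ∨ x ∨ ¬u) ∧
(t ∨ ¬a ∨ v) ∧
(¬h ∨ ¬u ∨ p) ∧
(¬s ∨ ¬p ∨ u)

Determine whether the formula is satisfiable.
No

No, the formula is not satisfiable.

No assignment of truth values to the variables can make all 48 clauses true simultaneously.

The formula is UNSAT (unsatisfiable).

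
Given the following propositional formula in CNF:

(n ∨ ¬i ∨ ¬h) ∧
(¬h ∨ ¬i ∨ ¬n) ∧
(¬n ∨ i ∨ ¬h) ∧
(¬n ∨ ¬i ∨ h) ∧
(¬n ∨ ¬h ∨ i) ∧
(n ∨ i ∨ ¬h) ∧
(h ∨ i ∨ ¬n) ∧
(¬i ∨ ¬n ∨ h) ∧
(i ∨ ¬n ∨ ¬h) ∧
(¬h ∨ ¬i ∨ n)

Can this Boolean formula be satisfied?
Yes

Yes, the formula is satisfiable.

One satisfying assignment is: n=False, i=False, h=False

Verification: With this assignment, all 10 clauses evaluate to true.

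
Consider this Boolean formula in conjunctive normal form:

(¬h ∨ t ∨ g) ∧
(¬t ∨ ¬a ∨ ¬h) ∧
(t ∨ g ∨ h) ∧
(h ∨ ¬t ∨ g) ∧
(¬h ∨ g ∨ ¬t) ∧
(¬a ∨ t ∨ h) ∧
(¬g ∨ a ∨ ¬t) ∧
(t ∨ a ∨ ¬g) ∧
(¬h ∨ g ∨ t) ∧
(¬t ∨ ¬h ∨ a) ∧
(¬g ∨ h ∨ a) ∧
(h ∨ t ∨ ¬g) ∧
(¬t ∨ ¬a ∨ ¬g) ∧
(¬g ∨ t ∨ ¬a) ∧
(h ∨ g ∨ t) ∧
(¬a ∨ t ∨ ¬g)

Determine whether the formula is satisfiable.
No

No, the formula is not satisfiable.

No assignment of truth values to the variables can make all 16 clauses true simultaneously.

The formula is UNSAT (unsatisfiable).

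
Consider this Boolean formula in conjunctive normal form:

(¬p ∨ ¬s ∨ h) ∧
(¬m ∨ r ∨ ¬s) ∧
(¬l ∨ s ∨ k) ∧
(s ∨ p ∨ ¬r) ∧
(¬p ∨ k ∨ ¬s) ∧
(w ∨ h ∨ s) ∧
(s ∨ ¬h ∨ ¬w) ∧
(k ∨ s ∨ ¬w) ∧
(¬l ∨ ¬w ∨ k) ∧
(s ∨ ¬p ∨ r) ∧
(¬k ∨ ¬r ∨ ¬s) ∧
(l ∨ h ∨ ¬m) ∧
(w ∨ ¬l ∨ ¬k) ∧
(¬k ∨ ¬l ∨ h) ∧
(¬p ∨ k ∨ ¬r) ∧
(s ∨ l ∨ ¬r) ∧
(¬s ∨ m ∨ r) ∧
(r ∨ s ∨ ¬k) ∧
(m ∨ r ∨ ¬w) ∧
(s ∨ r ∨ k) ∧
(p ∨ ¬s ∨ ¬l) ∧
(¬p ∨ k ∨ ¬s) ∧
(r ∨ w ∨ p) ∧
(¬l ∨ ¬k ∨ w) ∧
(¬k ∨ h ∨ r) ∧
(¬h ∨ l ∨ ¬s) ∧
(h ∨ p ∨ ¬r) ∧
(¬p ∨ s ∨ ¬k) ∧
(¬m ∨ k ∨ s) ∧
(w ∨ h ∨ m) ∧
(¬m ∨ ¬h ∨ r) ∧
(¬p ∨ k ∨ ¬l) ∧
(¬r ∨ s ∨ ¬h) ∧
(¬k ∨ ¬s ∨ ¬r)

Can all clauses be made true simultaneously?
No

No, the formula is not satisfiable.

No assignment of truth values to the variables can make all 34 clauses true simultaneously.

The formula is UNSAT (unsatisfiable).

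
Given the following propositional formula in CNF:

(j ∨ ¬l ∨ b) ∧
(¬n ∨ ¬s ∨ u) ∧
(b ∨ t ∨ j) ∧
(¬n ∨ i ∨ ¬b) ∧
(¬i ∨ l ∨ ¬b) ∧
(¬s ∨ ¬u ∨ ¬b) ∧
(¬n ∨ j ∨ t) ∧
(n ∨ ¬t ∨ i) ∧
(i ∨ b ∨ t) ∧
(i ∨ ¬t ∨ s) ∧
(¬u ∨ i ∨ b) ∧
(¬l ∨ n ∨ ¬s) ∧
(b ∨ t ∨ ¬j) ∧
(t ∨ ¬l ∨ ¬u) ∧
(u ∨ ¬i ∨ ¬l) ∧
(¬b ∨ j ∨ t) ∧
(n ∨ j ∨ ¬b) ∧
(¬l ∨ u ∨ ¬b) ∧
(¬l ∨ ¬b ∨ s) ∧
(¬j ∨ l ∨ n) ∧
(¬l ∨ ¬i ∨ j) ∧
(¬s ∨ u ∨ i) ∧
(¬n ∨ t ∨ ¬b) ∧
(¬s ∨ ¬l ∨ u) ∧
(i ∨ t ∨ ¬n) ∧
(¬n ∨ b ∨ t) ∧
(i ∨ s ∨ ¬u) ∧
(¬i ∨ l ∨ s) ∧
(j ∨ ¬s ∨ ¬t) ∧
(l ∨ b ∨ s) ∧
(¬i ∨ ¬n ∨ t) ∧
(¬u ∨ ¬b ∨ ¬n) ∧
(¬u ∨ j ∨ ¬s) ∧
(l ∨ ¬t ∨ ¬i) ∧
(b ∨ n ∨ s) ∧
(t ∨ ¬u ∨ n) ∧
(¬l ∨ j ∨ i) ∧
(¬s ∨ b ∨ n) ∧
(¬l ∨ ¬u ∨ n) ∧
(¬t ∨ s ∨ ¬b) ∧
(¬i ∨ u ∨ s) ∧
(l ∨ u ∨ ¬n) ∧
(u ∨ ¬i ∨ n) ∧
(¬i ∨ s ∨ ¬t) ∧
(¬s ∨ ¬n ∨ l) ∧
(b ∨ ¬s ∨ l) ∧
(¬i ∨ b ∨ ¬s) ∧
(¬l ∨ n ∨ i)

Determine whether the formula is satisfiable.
No

No, the formula is not satisfiable.

No assignment of truth values to the variables can make all 48 clauses true simultaneously.

The formula is UNSAT (unsatisfiable).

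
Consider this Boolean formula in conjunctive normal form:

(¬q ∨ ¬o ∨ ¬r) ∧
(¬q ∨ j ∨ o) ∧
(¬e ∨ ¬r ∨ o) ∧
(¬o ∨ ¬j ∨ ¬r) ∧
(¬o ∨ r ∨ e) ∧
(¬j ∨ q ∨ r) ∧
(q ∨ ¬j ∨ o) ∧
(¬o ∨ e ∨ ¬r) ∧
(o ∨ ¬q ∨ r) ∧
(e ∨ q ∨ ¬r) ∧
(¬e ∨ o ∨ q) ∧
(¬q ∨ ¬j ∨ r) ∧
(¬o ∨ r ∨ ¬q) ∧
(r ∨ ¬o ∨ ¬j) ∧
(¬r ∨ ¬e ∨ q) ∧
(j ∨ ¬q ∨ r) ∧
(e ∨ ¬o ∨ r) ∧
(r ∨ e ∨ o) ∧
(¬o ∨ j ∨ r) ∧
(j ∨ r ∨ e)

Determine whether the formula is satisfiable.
Yes

Yes, the formula is satisfiable.

One satisfying assignment is: r=True, q=True, o=False, j=True, e=False

Verification: With this assignment, all 20 clauses evaluate to true.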